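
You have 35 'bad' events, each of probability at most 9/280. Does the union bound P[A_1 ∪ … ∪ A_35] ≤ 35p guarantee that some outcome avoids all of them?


Union bound: P[∪_{i=1}^{35} A_i] ≤ Σ_i P[A_i] ≤ 35·p = 35·(9/280) = 9/8.
Numerically: 9/8 ≈ 1.12500.
Is 9/8 < 1? NO.
Since the bound 9/8 is ≥ 1, the union bound is uninformative here; it does NOT by itself certify existence.

35·p = 9/8 ≈ 1.12500; existence NOT certified by the union bound.


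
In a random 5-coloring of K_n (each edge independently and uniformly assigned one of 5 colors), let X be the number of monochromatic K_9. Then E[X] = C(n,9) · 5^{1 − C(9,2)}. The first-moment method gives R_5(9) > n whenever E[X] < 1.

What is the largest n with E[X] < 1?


We need C(n, 9) · 5^{1 − 36} < 1, i.e. C(n, 9) < 5^{36 − 1} = 2910383045673370361328125.
Check values of n near the boundary:
  n = 2165: C(2165, 9) = 2832220612024886803272630; 2832220612024886803272630 < 2910383045673370361328125? YES
  n = 2166: C(2166, 9) = 2844037944203015677277940; 2844037944203015677277940 < 2910383045673370361328125? YES
  n = 2167: C(2167, 9) = 2855899084841489792706810; 2855899084841489792706810 < 2910383045673370361328125? YES
  n = 2168: C(2168, 9) = 2867804175977929537095120; 2867804175977929537095120 < 2910383045673370361328125? YES
  n = 2169: C(2169, 9) = 2879753360044504243499683; 2879753360044504243499683 < 2910383045673370361328125? YES
  n = 2170: C(2170, 9) = 2891746779868845075610510; 2891746779868845075610510 < 2910383045673370361328125? YES
  n = 2171: C(2171, 9) = 2903784578674959601827205; 2903784578674959601827205 < 2910383045673370361328125? YES
  n = 2172: C(2172, 9) = 2915866900084148060642020; 2915866900084148060642020 < 2910383045673370361328125? NO
  n = 2173: C(2173, 9) = 2927993888115921319674265; 2927993888115921319674265 < 2910383045673370361328125? NO
The largest n with C(n, 9) < 2910383045673370361328125 is n = 2171 (where E[X] = 580756915734991920365441/582076609134674072265625 ≈ 0.9977328). Hence R_5(9) > 2171, i.e. R_5(9) ≥ 2172.

Largest n = 2171; hence R_5(9) > 2171.


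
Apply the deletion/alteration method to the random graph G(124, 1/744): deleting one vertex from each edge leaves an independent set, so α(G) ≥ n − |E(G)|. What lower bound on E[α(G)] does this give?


E[|E(G)|] = C(124, 2)·p = 7626 · (1/744) = 41/4.
E[α(G)] ≥ n − E[|E(G)|] = 124 − 41/4 = 455/4.
Numerically: ≈ 113.750000.
(This is only a lower bound; the true E[α(G)] may be larger.)

E[α(G)] ≥ 455/4 ≈ 113.750000.


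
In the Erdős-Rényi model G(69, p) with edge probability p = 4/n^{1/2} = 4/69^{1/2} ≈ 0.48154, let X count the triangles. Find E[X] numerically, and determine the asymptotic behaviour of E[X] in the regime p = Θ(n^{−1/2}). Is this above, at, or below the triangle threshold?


Number of potential triangles: C(69, 3) = 52394.
Each occurs with probability p³ ≈ (0.48154)³ ≈ 1.1166224e-01.
By linearity: E[X] = C(69, 3)·p³ ≈ 52394 · 1.1166224e-01 ≈ 5850.43143.
Since α = 1/2 < 1, p = c/n^{1/2} ≫ 1/n is above the triangle threshold p ~ 1/n. Asymptotically E[X] ~ (c³/6)·n^{3(1−α)} = (4³/6)·n^{1.5} → ∞; triangles are abundant w.h.p.

E[X] ≈ 5850.43143; in regime p = Θ(1/n^{1/2}) E[X] diverges (above the triangle threshold p ~ 1/n).


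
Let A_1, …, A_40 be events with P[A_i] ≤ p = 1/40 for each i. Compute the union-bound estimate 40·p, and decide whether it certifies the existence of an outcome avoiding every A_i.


Union bound: P[∪_{i=1}^{40} A_i] ≤ Σ_i P[A_i] ≤ 40·p = 40·(1/40) = 1.
Numerically: 1 ≈ 1.000.
Is 1 < 1? NO.
Since the bound 1 is ≥ 1, the union bound is uninformative here; it does NOT by itself certify existence.

40·p = 1 ≈ 1.000; existence NOT certified by the union bound.


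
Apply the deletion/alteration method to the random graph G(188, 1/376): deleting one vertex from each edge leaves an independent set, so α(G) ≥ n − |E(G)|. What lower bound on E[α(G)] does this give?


E[|E(G)|] = C(188, 2)·p = 17578 · (1/376) = 187/4.
E[α(G)] ≥ n − E[|E(G)|] = 188 − 187/4 = 565/4.
Numerically: ≈ 141.250000.
(This is only a lower bound; the true E[α(G)] may be larger.)

E[α(G)] ≥ 565/4 ≈ 141.250000.


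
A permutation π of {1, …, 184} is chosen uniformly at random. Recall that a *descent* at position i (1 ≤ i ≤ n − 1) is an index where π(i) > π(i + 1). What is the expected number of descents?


Write X = Σ X_I over i = 1, …, 183, with X_I the indicator of one descent.
There are 183 indicators.
For each fixed i, the pair (π(i), π(i+1)) is a uniformly random ordered pair of distinct values from {1, …, 184}; by symmetry P[π(i) > π(i+1)] = 1/2.
By linearity: E[X] = 183 · (1/2) = (184 − 1) · (1/2) = 183/2 ≈ 91.5000.

E[X] = 183/2 = 91.5000.


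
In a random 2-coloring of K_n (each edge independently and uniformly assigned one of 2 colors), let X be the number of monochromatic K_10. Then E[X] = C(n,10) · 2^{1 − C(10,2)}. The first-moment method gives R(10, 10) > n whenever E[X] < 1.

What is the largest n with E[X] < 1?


We need C(n, 10) · 2^{1 − 45} < 1, i.e. C(n, 10) < 2^{45 − 1} = 17592186044416.
Check values of n near the boundary:
  n = 98: C(98, 10) = 14005614014756; 14005614014756 < 17592186044416? YES
  n = 99: C(99, 10) = 15579278510796; 15579278510796 < 17592186044416? YES
  n = 100: C(100, 10) = 17310309456440; 17310309456440 < 17592186044416? YES
  n = 101: C(101, 10) = 19212541264840; 19212541264840 < 17592186044416? NO
The largest n with C(n, 10) < 17592186044416 is n = 100 (where E[X] = 2163788682055/2199023255552 ≈ 0.984). Hence R(10, 10) > 100, i.e. R(10, 10) ≥ 101.

Largest n = 100; hence R(10, 10) > 100.


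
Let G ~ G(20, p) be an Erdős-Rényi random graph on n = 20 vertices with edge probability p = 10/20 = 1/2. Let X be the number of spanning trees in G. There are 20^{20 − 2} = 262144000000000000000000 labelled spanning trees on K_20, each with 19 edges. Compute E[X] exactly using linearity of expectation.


K_20 has 20^{20 − 2} = 262144000000000000000000 labelled spanning trees.
For each such spanning tree H, let X_H = 1 if all 19 edges of H are present in G. Then P[X_H = 1] = p^{19} = (1/2)^{19} = 1/524288.
Summing the indicators: E[X] = Σ_H E[X_H] = 262144000000000000000000 · p^{19} = 262144000000000000000000 · 1/524288 = 500000000000000000.
Numerically: E[X] ≈ 5e+17.

E[X] = 262144000000000000000000 · (1/2)^{19} = 500000000000000000 ≈ 5e+17.


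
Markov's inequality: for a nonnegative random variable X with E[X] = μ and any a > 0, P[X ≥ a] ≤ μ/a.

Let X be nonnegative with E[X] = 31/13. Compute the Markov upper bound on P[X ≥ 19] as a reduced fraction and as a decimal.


μ = E[X] = 31/13, a = 19.
Markov: P[X ≥ 19] ≤ μ/a = (31/13)/19 = 31/247.
Numerically: ≈ 0.126.
(Since a = 19 > μ = 2.385, the bound 31/247 is < 1 and informative.)

P[X ≥ 19] ≤ 31/247 ≈ 0.126.


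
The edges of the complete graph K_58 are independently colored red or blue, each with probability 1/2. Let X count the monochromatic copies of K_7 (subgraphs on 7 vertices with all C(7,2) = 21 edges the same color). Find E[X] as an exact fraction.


Let X = Σ_S X_S over the C(58, 7) = 300674088 subsets S of size 7, where X_S = 1 if the K_7 on S is monochromatic.
For a fixed S, the K_7 on S has C(7, 2) = 21 edges. P[all 21 edges red] = (1/2)^21, and likewise for blue, so P[monochromatic] = 2·(1/2)^21 = 2^{1 − 21} = 1/1048576.
Summing: E[X] = C(58, 7) · 2^{1 − 21} = 300674088 · 1/1048576 = 37584261/131072.
Numerically: E[X] ≈ 286.7452.

E[X] = C(58,7)·2^(1−C(7,2)) = 37584261/131072 ≈ 286.7452.


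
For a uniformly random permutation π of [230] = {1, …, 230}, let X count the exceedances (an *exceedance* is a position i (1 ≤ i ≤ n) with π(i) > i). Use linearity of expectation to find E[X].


Write X = Σ_{i=1}^{230} X_i, where X_i = 1_{π(i) > i}.
For each fixed i, π(i) is uniform over {1, …, 230} (marginal of a uniform permutation), so P[π(i) > i] = (n − i)/n. Summing: Σ_{i=1}^{230} (n − i)/n = (0 + 1 + … + 229)/230 = 230(230 − 1)/(2·230) = (230 − 1)/2.
Hence E[X] = Σ_{i=1}^{230} (230 − i)/230 = 229/2 ≈ 114.500.

E[X] = 229/2 = 114.500.


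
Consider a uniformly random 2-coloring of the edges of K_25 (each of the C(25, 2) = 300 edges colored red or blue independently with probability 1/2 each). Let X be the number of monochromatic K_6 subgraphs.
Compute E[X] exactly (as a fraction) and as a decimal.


Let X = Σ_S X_S over the C(25, 6) = 177100 subsets S of size 6, where X_S = 1 if the K_6 on S is monochromatic.
For a fixed S, the K_6 on S has C(6, 2) = 15 edges. P[all 15 edges red] = (1/2)^15, and likewise for blue, so P[monochromatic] = 2·(1/2)^15 = 2^{1 − 15} = 1/16384.
By linearity of expectation: E[X] = C(25, 6) · 2^{1 − 15} = 177100 · 1/16384 = 44275/4096.
Numerically: E[X] ≈ 10.8093.

E[X] = C(25,6)·2^(1−C(6,2)) = 44275/4096 ≈ 10.8093.


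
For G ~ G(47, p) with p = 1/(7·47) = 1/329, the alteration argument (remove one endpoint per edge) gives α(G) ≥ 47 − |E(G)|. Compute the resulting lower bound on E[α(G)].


E[|E(G)|] = C(47, 2)·p = 1081 · (1/329) = 23/7.
E[α(G)] ≥ n − E[|E(G)|] = 47 − 23/7 = 306/7.
Numerically: ≈ 43.714286.
(This is only a lower bound; the true E[α(G)] may be larger.)

E[α(G)] ≥ 306/7 ≈ 43.714286.


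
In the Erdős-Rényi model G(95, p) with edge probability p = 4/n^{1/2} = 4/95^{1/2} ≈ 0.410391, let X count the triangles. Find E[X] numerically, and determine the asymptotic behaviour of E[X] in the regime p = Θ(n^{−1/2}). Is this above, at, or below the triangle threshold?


Number of potential triangles: C(95, 3) = 138415.
Each occurs with probability p³ ≈ (0.410391)³ ≈ 6.91185416e-02.
By linearity: E[X] = C(95, 3)·p³ ≈ 138415 · 6.91185416e-02 ≈ 9567.042938.
Since α = 1/2 < 1, p = c/n^{1/2} ≫ 1/n is above the triangle threshold p ~ 1/n. Asymptotically E[X] ~ (c³/6)·n^{3(1−α)} = (4³/6)·n^{1.5} → ∞; triangles are abundant w.h.p.

E[X] ≈ 9567.042938; in regime p = Θ(1/n^{1/2}) E[X] diverges (above the triangle threshold p ~ 1/n).


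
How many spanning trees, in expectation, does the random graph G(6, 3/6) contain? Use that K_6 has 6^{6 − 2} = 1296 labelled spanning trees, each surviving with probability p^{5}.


K_6 has 6^{6 − 2} = 1296 labelled spanning trees.
For each such spanning tree H, let X_H = 1 if all 5 edges of H are present in G. Then P[X_H = 1] = p^{5} = (1/2)^{5} = 1/32.
By linearity: E[X] = Σ_H E[X_H] = 1296 · p^{5} = 1296 · 1/32 = 81/2.
Numerically: E[X] ≈ 40.5.

E[X] = 1296 · (1/2)^{5} = 81/2 ≈ 40.5.


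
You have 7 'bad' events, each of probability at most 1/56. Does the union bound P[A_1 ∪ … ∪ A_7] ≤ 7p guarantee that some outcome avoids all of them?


Union bound: P[∪_{i=1}^{7} A_i] ≤ Σ_i P[A_i] ≤ 7·p = 7·(1/56) = 1/8.
Numerically: 1/8 ≈ 0.12500.
Is 1/8 < 1? YES.
Since P[∪ A_i] ≤ 1/8 < 1, the complement has P[∩ A_i^c] ≥ 1 − 1/8 = 7/8 > 0, so some outcome avoids every A_i.

7·p = 1/8 ≈ 0.12500; existence CERTIFIED by the union bound.


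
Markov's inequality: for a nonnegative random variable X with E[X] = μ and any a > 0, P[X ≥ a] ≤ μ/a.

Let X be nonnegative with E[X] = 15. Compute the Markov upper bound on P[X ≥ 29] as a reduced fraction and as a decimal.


μ = E[X] = 15, a = 29.
Markov: P[X ≥ 29] ≤ μ/a = (15)/29 = 15/29.
Numerically: ≈ 0.51724.
(Since a = 29 > μ = 15.00000, the bound 15/29 is < 1 and informative.)

P[X ≥ 29] ≤ 15/29 ≈ 0.51724.


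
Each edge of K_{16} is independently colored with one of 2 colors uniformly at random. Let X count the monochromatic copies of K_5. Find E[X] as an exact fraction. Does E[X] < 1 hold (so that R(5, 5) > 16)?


E[X] = C(16, 5) · 2^{1 − 10} = 4368 · 2^{−9} = 4368/512.
As a reduced fraction: E[X] = 273/32 ≈ 8.5312500.
Is E[X] < 1? NO.
Since E[X] ≥ 1, the first-moment bound is inconclusive at n = 16; it does NOT by itself certify R(5, 5) > 16.

E[X] = 273/32 ≈ 8.5312500; E[X] ≥ 1; first-moment method inconclusive here.


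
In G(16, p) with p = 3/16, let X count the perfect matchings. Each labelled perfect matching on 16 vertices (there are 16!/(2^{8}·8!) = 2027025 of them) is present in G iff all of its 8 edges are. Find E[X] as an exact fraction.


K_16 has 16!/(2^{8}·8!) = 2027025 labelled perfect matchings.
For each such perfect matching H, let X_H = 1 if all 8 edges of H are present in G. Then P[X_H = 1] = p^{8} = (3/16)^{8} = 6561/4294967296.
Summing the indicators: E[X] = Σ_H E[X_H] = 2027025 · p^{8} = 2027025 · 6561/4294967296 = 13299311025/4294967296.
Numerically: E[X] ≈ 3.09649.

E[X] = 2027025 · (3/16)^{8} = 13299311025/4294967296 ≈ 3.09649.


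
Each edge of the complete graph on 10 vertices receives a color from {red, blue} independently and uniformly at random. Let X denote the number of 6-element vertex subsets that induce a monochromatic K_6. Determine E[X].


Let X = Σ_S X_S over the C(10, 6) = 210 subsets S of size 6, where X_S = 1 if the K_6 on S is monochromatic.
For a fixed S, the K_6 on S has C(6, 2) = 15 edges. P[all 15 edges red] = (1/2)^15, and likewise for blue, so P[monochromatic] = 2·(1/2)^15 = 2^{1 − 15} = 1/16384.
By linearity of expectation: E[X] = C(10, 6) · 2^{1 − 15} = 210 · 1/16384 = 105/8192.
Numerically: E[X] ≈ 0.0128.

E[X] = C(10,6)·2^(1−C(6,2)) = 105/8192 ≈ 0.0128.


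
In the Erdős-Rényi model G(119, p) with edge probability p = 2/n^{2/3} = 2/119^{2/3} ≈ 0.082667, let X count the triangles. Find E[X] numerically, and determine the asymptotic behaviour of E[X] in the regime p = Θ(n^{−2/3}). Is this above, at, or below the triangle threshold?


Number of potential triangles: C(119, 3) = 273819.
Each occurs with probability p³ ≈ (0.082667)³ ≈ 5.6493186e-04.
By linearity: E[X] = C(119, 3)·p³ ≈ 273819 · 5.6493186e-04 ≈ 154.68908.
Since α = 2/3 < 1, p = c/n^{2/3} ≫ 1/n is above the triangle threshold p ~ 1/n. Asymptotically E[X] ~ (c³/6)·n^{3(1−α)} = (2³/6)·n^{1} → ∞; triangles are abundant w.h.p.

E[X] ≈ 154.68908; in regime p = Θ(1/n^{2/3}) E[X] diverges (above the triangle threshold p ~ 1/n).


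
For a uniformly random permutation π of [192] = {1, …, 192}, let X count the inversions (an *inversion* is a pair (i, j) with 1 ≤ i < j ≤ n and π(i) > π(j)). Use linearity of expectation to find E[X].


Write X = Σ X_I over the C(192, 2) = 18336 pairs i < j, with X_I the indicator of one inversion.
There are 18336 indicators.
For each fixed pair i < j, the values π(i) and π(j) are two distinct elements of {1, …, 192} in uniformly random order; by symmetry P[π(i) > π(j)] = 1/2.
By linearity: E[X] = 18336 · (1/2) = C(192, 2) · (1/2) = 18336/2 = 9168 ≈ 9168.000000.

E[X] = 9168 = 9168.000000.


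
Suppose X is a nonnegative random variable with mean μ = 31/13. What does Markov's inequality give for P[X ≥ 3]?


μ = E[X] = 31/13, a = 3.
Markov: P[X ≥ 3] ≤ μ/a = (31/13)/3 = 31/39.
Numerically: ≈ 0.794872.
(Since a = 3 > μ = 2.384615, the bound 31/39 is < 1 and informative.)

P[X ≥ 3] ≤ 31/39 ≈ 0.794872.


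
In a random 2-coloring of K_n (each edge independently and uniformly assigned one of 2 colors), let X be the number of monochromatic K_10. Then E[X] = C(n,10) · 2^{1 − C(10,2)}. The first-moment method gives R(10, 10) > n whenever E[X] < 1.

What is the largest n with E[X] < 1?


We need C(n, 10) · 2^{1 − 45} < 1, i.e. C(n, 10) < 2^{45 − 1} = 17592186044416.
Check values of n near the boundary:
  n = 99: C(99, 10) = 15579278510796; 15579278510796 < 17592186044416? YES
  n = 100: C(100, 10) = 17310309456440; 17310309456440 < 17592186044416? YES
  n = 101: C(101, 10) = 19212541264840; 19212541264840 < 17592186044416? NO
  n = 102: C(102, 10) = 21300860967540; 21300860967540 < 17592186044416? NO
  n = 103: C(103, 10) = 23591276125340; 23591276125340 < 17592186044416? NO
The largest n with C(n, 10) < 17592186044416 is n = 100 (where E[X] = 2163788682055/2199023255552 ≈ 0.983977). Hence R(10, 10) > 100, i.e. R(10, 10) ≥ 101.

Largest n = 100; hence R(10, 10) > 100.


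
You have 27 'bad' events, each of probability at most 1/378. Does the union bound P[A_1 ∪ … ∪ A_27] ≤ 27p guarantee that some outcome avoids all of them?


Union bound: P[∪_{i=1}^{27} A_i] ≤ Σ_i P[A_i] ≤ 27·p = 27·(1/378) = 1/14.
Numerically: 1/14 ≈ 0.071429.
Is 1/14 < 1? YES.
Since P[∪ A_i] ≤ 1/14 < 1, the complement has P[∩ A_i^c] ≥ 1 − 1/14 = 13/14 > 0, so some outcome avoids every A_i.

27·p = 1/14 ≈ 0.071429; existence CERTIFIED by the union bound.


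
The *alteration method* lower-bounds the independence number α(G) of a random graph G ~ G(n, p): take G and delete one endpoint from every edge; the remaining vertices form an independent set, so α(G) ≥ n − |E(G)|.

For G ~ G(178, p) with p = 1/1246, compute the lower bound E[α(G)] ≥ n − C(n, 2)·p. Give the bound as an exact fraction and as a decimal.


E[|E(G)|] = C(178, 2)·p = 15753 · (1/1246) = 177/14.
E[α(G)] ≥ n − E[|E(G)|] = 178 − 177/14 = 2315/14.
Numerically: ≈ 165.35714.
(This is only a lower bound; the true E[α(G)] may be larger.)

E[α(G)] ≥ 2315/14 ≈ 165.35714.


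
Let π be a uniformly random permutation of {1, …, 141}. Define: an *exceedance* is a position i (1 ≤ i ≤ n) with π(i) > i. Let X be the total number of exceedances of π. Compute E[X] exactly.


Write X = Σ_{i=1}^{141} X_i, where X_i = 1_{π(i) > i}.
For each fixed i, π(i) is uniform over {1, …, 141} (marginal of a uniform permutation), so P[π(i) > i] = (n − i)/n. Summing: Σ_{i=1}^{141} (n − i)/n = (0 + 1 + … + 140)/141 = 141(141 − 1)/(2·141) = (141 − 1)/2.
Hence E[X] = Σ_{i=1}^{141} (141 − i)/141 = 70 ≈ 70.000.

E[X] = 70 = 70.000.


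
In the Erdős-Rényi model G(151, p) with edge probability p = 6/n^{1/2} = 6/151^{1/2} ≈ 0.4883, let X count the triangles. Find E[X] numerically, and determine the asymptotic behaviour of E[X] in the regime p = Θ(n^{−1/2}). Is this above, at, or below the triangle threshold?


Number of potential triangles: C(151, 3) = 562475.
Each occurs with probability p³ ≈ (0.4883)³ ≈ 1.164095e-01.
By linearity: E[X] = C(151, 3)·p³ ≈ 562475 · 1.164095e-01 ≈ 65477.4194.
Since α = 1/2 < 1, p = c/n^{1/2} ≫ 1/n is above the triangle threshold p ~ 1/n. Asymptotically E[X] ~ (c³/6)·n^{3(1−α)} = (6³/6)·n^{1.5} → ∞; triangles are abundant w.h.p.

E[X] ≈ 65477.4194; in regime p = Θ(1/n^{1/2}) E[X] diverges (above the triangle threshold p ~ 1/n).


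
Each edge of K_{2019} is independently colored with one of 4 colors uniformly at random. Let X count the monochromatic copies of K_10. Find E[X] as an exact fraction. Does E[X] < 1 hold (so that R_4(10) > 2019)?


E[X] = C(2019, 10) · 4^{1 − 45} = 303322949179835278009229628 · 4^{−44} = 303322949179835278009229628/309485009821345068724781056.
As a reduced fraction: E[X] = 75830737294958819502307407/77371252455336267181195264 ≈ 0.9800893.
Is E[X] < 1? YES.
Since E[X] < 1, there exists a 4-coloring of K_{2019} with no monochromatic K_10; hence R_4(10) > 2019.

E[X] = 75830737294958819502307407/77371252455336267181195264 ≈ 0.9800893; E[X] < 1, so R_4(10) > 2019.


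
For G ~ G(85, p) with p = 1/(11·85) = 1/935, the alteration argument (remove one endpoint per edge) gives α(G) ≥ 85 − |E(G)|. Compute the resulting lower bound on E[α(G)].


E[|E(G)|] = C(85, 2)·p = 3570 · (1/935) = 42/11.
E[α(G)] ≥ n − E[|E(G)|] = 85 − 42/11 = 893/11.
Numerically: ≈ 81.18182.
(This is only a lower bound; the true E[α(G)] may be larger.)

E[α(G)] ≥ 893/11 ≈ 81.18182.


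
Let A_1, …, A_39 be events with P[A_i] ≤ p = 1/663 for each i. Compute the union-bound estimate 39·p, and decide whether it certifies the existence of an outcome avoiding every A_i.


Union bound: P[∪_{i=1}^{39} A_i] ≤ Σ_i P[A_i] ≤ 39·p = 39·(1/663) = 1/17.
Numerically: 1/17 ≈ 0.0588235.
Is 1/17 < 1? YES.
Since P[∪ A_i] ≤ 1/17 < 1, the complement has P[∩ A_i^c] ≥ 1 − 1/17 = 16/17 > 0, so some outcome avoids every A_i.

39·p = 1/17 ≈ 0.0588235; existence CERTIFIED by the union bound.


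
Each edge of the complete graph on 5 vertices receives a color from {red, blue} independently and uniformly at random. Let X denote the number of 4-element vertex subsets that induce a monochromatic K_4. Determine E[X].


Let X = Σ_S X_S over the C(5, 4) = 5 subsets S of size 4, where X_S = 1 if the K_4 on S is monochromatic.
For a fixed S, the K_4 on S has C(4, 2) = 6 edges. P[all 6 edges red] = (1/2)^6, and likewise for blue, so P[monochromatic] = 2·(1/2)^6 = 2^{1 − 6} = 1/32.
By linearity of expectation: E[X] = C(5, 4) · 2^{1 − 6} = 5 · 1/32 = 5/32.
Numerically: E[X] ≈ 0.156250.

E[X] = C(5,4)·2^(1−C(4,2)) = 5/32 ≈ 0.156250.


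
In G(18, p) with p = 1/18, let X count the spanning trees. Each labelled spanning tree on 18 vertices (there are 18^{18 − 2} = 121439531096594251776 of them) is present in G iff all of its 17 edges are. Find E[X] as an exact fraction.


K_18 has 18^{18 − 2} = 121439531096594251776 labelled spanning trees.
For each such spanning tree H, let X_H = 1 if all 17 edges of H are present in G. Then P[X_H = 1] = p^{17} = (1/18)^{17} = 1/2185911559738696531968.
Summing the indicators: E[X] = Σ_H E[X_H] = 121439531096594251776 · p^{17} = 121439531096594251776 · 1/2185911559738696531968 = 1/18.
Numerically: E[X] ≈ 0.05556.

E[X] = 121439531096594251776 · (1/18)^{17} = 1/18 ≈ 0.05556.


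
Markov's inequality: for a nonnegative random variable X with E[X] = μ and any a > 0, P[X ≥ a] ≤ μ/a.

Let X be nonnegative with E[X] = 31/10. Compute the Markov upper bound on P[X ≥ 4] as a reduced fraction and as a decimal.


μ = E[X] = 31/10, a = 4.
Markov: P[X ≥ 4] ≤ μ/a = (31/10)/4 = 31/40.
Numerically: ≈ 0.7750.
(Since a = 4 > μ = 3.1000, the bound 31/40 is < 1 and informative.)

P[X ≥ 4] ≤ 31/40 ≈ 0.7750.


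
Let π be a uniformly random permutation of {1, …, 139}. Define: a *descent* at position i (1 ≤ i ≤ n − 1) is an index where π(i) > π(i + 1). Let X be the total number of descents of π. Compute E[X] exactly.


Write X = Σ X_I over i = 1, …, 138, with X_I the indicator of one descent.
There are 138 indicators.
For each fixed i, the pair (π(i), π(i+1)) is a uniformly random ordered pair of distinct values from {1, …, 139}; by symmetry P[π(i) > π(i+1)] = 1/2.
By linearity: E[X] = 138 · (1/2) = (139 − 1) · (1/2) = 69 ≈ 69.00000.

E[X] = 69 = 69.00000.


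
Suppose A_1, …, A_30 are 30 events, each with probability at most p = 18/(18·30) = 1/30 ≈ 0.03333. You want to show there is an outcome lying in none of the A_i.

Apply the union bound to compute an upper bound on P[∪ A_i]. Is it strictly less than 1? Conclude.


Union bound: P[∪_{i=1}^{30} A_i] ≤ Σ_i P[A_i] ≤ 30·p = 30·(1/30) = 1.
Numerically: 1 ≈ 1.00000.
Is 1 < 1? NO.
Since the bound 1 is ≥ 1, the union bound is uninformative here; it does NOT by itself certify existence.

30·p = 1 ≈ 1.00000; existence NOT certified by the union bound.


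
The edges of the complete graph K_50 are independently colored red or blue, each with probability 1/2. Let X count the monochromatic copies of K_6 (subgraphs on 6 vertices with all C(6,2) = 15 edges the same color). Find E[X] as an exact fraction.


Let X = Σ_S X_S over the C(50, 6) = 15890700 subsets S of size 6, where X_S = 1 if the K_6 on S is monochromatic.
For a fixed S, the K_6 on S has C(6, 2) = 15 edges. P[all 15 edges red] = (1/2)^15, and likewise for blue, so P[monochromatic] = 2·(1/2)^15 = 2^{1 − 15} = 1/16384.
Summing: E[X] = C(50, 6) · 2^{1 − 15} = 15890700 · 1/16384 = 3972675/4096.
Numerically: E[X] ≈ 969.891.

E[X] = C(50,6)·2^(1−C(6,2)) = 3972675/4096 ≈ 969.891.


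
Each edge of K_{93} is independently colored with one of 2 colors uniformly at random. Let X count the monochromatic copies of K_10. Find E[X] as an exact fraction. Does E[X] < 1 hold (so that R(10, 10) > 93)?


E[X] = C(93, 10) · 2^{1 − 45} = 8079421007658 · 2^{−44} = 8079421007658/17592186044416.
As a reduced fraction: E[X] = 4039710503829/8796093022208 ≈ 0.4592619.
Is E[X] < 1? YES.
Since E[X] < 1, there exists a 2-coloring of K_{93} with no monochromatic K_10; hence R(10, 10) > 93.

E[X] = 4039710503829/8796093022208 ≈ 0.4592619; E[X] < 1, so R(10, 10) > 93.


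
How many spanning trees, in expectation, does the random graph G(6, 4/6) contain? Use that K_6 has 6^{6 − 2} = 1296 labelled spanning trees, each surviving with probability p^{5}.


K_6 has 6^{6 − 2} = 1296 labelled spanning trees.
For each such spanning tree H, let X_H = 1 if all 5 edges of H are present in G. Then P[X_H = 1] = p^{5} = (2/3)^{5} = 32/243.
By linearity of expectation: E[X] = Σ_H E[X_H] = 1296 · p^{5} = 1296 · 32/243 = 512/3.
Numerically: E[X] ≈ 170.67.

E[X] = 1296 · (2/3)^{5} = 512/3 ≈ 170.67.


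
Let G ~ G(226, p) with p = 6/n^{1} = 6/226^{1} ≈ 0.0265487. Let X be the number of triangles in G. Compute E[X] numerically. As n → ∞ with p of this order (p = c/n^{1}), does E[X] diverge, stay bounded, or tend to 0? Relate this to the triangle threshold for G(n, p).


Number of potential triangles: C(226, 3) = 1898400.
Each occurs with probability p³ ≈ (0.0265487)³ ≈ 1.87123544e-05.
By linearity: E[X] = C(226, 3)·p³ ≈ 1898400 · 1.87123544e-05 ≈ 35.523534.
Here α = 1, so p = 6/n is exactly at the triangle threshold p ~ 1/n. Asymptotically E[X] → c³/6 = 6³/6 = 36 ≈ 36.000000, a bounded constant. In this regime the triangle count is asymptotically Poisson(c³/6).

E[X] ≈ 35.523534; in regime p = Θ(1/n^{1}) E[X] stays bounded (at the triangle threshold p ~ 1/n).


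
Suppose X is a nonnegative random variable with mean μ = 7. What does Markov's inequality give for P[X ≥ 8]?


μ = E[X] = 7, a = 8.
Markov: P[X ≥ 8] ≤ μ/a = (7)/8 = 7/8.
Numerically: ≈ 0.8750.
(Since a = 8 > μ = 7.0000, the bound 7/8 is < 1 and informative.)

P[X ≥ 8] ≤ 7/8 ≈ 0.8750.


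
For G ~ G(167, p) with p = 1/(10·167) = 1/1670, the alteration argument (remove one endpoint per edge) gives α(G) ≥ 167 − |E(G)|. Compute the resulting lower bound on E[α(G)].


E[|E(G)|] = C(167, 2)·p = 13861 · (1/1670) = 83/10.
E[α(G)] ≥ n − E[|E(G)|] = 167 − 83/10 = 1587/10.
Numerically: ≈ 158.7000.
(This is only a lower bound; the true E[α(G)] may be larger.)

E[α(G)] ≥ 1587/10 ≈ 158.7000.


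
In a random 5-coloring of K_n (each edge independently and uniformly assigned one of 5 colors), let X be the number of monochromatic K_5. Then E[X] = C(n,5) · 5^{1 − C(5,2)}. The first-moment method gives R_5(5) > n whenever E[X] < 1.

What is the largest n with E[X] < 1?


We need C(n, 5) · 5^{1 − 10} < 1, i.e. C(n, 5) < 5^{10 − 1} = 1953125.
Check values of n near the boundary:
  n = 44: C(44, 5) = 1086008; 1086008 < 1953125? YES
  n = 45: C(45, 5) = 1221759; 1221759 < 1953125? YES
  n = 46: C(46, 5) = 1370754; 1370754 < 1953125? YES
  n = 47: C(47, 5) = 1533939; 1533939 < 1953125? YES
  n = 48: C(48, 5) = 1712304; 1712304 < 1953125? YES
  n = 49: C(49, 5) = 1906884; 1906884 < 1953125? YES
  n = 50: C(50, 5) = 2118760; 2118760 < 1953125? NO
  n = 51: C(51, 5) = 2349060; 2349060 < 1953125? NO
  n = 52: C(52, 5) = 2598960; 2598960 < 1953125? NO
The largest n with C(n, 5) < 1953125 is n = 49 (where E[X] = 1906884/1953125 ≈ 0.9763). Hence R_5(5) > 49, i.e. R_5(5) ≥ 50.

Largest n = 49; hence R_5(5) > 49.


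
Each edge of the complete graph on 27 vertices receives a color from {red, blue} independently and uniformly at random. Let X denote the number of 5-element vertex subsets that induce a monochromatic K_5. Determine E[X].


Let X = Σ_S X_S over the C(27, 5) = 80730 subsets S of size 5, where X_S = 1 if the K_5 on S is monochromatic.
For a fixed S, the K_5 on S has C(5, 2) = 10 edges. P[all 10 edges red] = (1/2)^10, and likewise for blue, so P[monochromatic] = 2·(1/2)^10 = 2^{1 − 10} = 1/512.
By linearity: E[X] = C(27, 5) · 2^{1 − 10} = 80730 · 1/512 = 40365/256.
Numerically: E[X] ≈ 157.6758.

E[X] = C(27,5)·2^(1−C(5,2)) = 40365/256 ≈ 157.6758.


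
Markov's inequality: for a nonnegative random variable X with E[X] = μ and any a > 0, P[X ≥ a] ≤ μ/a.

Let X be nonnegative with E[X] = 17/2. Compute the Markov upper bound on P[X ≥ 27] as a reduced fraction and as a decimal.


μ = E[X] = 17/2, a = 27.
Markov: P[X ≥ 27] ≤ μ/a = (17/2)/27 = 17/54.
Numerically: ≈ 0.3148.
(Since a = 27 > μ = 8.5000, the bound 17/54 is < 1 and informative.)

P[X ≥ 27] ≤ 17/54 ≈ 0.3148.


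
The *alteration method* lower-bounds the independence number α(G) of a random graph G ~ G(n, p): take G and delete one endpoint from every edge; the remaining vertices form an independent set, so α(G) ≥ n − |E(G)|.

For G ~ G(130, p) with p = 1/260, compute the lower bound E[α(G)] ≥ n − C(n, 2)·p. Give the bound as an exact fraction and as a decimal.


E[|E(G)|] = C(130, 2)·p = 8385 · (1/260) = 129/4.
E[α(G)] ≥ n − E[|E(G)|] = 130 − 129/4 = 391/4.
Numerically: ≈ 97.75000.
(This is only a lower bound; the true E[α(G)] may be larger.)

E[α(G)] ≥ 391/4 ≈ 97.75000.


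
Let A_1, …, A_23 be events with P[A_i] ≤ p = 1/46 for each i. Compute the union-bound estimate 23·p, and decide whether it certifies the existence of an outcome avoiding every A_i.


Union bound: P[∪_{i=1}^{23} A_i] ≤ Σ_i P[A_i] ≤ 23·p = 23·(1/46) = 1/2.
Numerically: 1/2 ≈ 0.50000.
Is 1/2 < 1? YES.
Since P[∪ A_i] ≤ 1/2 < 1, the complement has P[∩ A_i^c] ≥ 1 − 1/2 = 1/2 > 0, so some outcome avoids every A_i.

23·p = 1/2 ≈ 0.50000; existence CERTIFIED by the union bound.


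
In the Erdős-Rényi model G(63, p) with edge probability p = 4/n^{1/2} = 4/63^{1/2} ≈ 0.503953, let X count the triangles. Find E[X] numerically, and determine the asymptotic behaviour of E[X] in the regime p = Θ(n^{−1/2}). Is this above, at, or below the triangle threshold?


Number of potential triangles: C(63, 3) = 39711.
Each occurs with probability p³ ≈ (0.503953)³ ≈ 1.27987970e-01.
By linearity: E[X] = C(63, 3)·p³ ≈ 39711 · 1.27987970e-01 ≈ 5082.530265.
Since α = 1/2 < 1, p = c/n^{1/2} ≫ 1/n is above the triangle threshold p ~ 1/n. Asymptotically E[X] ~ (c³/6)·n^{3(1−α)} = (4³/6)·n^{1.5} → ∞; triangles are abundant w.h.p.

E[X] ≈ 5082.530265; in regime p = Θ(1/n^{1/2}) E[X] diverges (above the triangle threshold p ~ 1/n).


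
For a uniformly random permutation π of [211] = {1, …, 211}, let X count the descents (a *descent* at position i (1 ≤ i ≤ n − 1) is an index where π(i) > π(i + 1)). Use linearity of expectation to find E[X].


Write X = Σ X_I over i = 1, …, 210, with X_I the indicator of one descent.
There are 210 indicators.
For each fixed i, the pair (π(i), π(i+1)) is a uniformly random ordered pair of distinct values from {1, …, 211}; by symmetry P[π(i) > π(i+1)] = 1/2.
By linearity: E[X] = 210 · (1/2) = (211 − 1) · (1/2) = 105 ≈ 105.000.

E[X] = 105 = 105.000.


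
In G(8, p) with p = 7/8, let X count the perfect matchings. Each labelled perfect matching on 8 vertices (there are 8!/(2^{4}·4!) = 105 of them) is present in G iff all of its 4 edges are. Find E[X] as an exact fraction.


K_8 has 8!/(2^{4}·4!) = 105 labelled perfect matchings.
For each such perfect matching H, let X_H = 1 if all 4 edges of H are present in G. Then P[X_H = 1] = p^{4} = (7/8)^{4} = 2401/4096.
Summing the indicators: E[X] = Σ_H E[X_H] = 105 · p^{4} = 105 · 2401/4096 = 252105/4096.
Numerically: E[X] ≈ 61.55.

E[X] = 105 · (7/8)^{4} = 252105/4096 ≈ 61.55.


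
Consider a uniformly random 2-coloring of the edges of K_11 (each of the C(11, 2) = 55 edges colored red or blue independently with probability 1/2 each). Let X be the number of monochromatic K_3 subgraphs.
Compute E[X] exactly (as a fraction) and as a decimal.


Let X = Σ_S X_S over the C(11, 3) = 165 subsets S of size 3, where X_S = 1 if the K_3 on S is monochromatic.
For a fixed S, the K_3 on S has C(3, 2) = 3 edges. P[all 3 edges red] = (1/2)^3, and likewise for blue, so P[monochromatic] = 2·(1/2)^3 = 2^{1 − 3} = 1/4.
Summing: E[X] = C(11, 3) · 2^{1 − 3} = 165 · 1/4 = 165/4.
Numerically: E[X] ≈ 41.250000.

E[X] = C(11,3)·2^(1−C(3,2)) = 165/4 ≈ 41.250000.


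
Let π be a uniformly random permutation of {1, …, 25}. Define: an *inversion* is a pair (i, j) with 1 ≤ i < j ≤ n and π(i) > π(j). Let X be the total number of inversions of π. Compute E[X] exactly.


Write X = Σ X_I over the C(25, 2) = 300 pairs i < j, with X_I the indicator of one inversion.
There are 300 indicators.
For each fixed pair i < j, the values π(i) and π(j) are two distinct elements of {1, …, 25} in uniformly random order; by symmetry P[π(i) > π(j)] = 1/2.
By linearity: E[X] = 300 · (1/2) = C(25, 2) · (1/2) = 300/2 = 150 ≈ 150.000.

E[X] = 150 = 150.000.


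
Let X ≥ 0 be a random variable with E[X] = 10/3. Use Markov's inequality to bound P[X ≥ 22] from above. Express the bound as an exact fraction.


μ = E[X] = 10/3, a = 22.
Markov: P[X ≥ 22] ≤ μ/a = (10/3)/22 = 5/33.
Numerically: ≈ 0.1515.
(Since a = 22 > μ = 3.3333, the bound 5/33 is < 1 and informative.)

P[X ≥ 22] ≤ 5/33 ≈ 0.1515.


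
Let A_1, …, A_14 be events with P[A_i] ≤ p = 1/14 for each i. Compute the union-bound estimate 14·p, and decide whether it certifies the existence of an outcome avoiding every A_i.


Union bound: P[∪_{i=1}^{14} A_i] ≤ Σ_i P[A_i] ≤ 14·p = 14·(1/14) = 1.
Numerically: 1 ≈ 1.000.
Is 1 < 1? NO.
Since the bound 1 is ≥ 1, the union bound is uninformative here; it does NOT by itself certify existence.

14·p = 1 ≈ 1.000; existence NOT certified by the union bound.


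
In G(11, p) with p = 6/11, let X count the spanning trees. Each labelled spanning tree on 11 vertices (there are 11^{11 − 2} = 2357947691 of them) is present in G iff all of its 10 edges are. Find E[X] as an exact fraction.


K_11 has 11^{11 − 2} = 2357947691 labelled spanning trees.
For each such spanning tree H, let X_H = 1 if all 10 edges of H are present in G. Then P[X_H = 1] = p^{10} = (6/11)^{10} = 60466176/25937424601.
By linearity of expectation: E[X] = Σ_H E[X_H] = 2357947691 · p^{10} = 2357947691 · 60466176/25937424601 = 60466176/11.
Numerically: E[X] ≈ 5.4969e+06.

E[X] = 2357947691 · (6/11)^{10} = 60466176/11 ≈ 5.4969e+06.


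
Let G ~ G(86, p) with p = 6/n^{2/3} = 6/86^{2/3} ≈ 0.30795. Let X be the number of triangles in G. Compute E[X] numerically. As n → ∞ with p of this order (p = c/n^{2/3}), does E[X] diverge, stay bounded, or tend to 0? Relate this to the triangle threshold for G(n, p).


Number of potential triangles: C(86, 3) = 102340.
Each occurs with probability p³ ≈ (0.30795)³ ≈ 2.9204976e-02.
By linearity: E[X] = C(86, 3)·p³ ≈ 102340 · 2.9204976e-02 ≈ 2988.83721.
Since α = 2/3 < 1, p = c/n^{2/3} ≫ 1/n is above the triangle threshold p ~ 1/n. Asymptotically E[X] ~ (c³/6)·n^{3(1−α)} = (6³/6)·n^{1} → ∞; triangles are abundant w.h.p.

E[X] ≈ 2988.83721; in regime p = Θ(1/n^{2/3}) E[X] diverges (above the triangle threshold p ~ 1/n).


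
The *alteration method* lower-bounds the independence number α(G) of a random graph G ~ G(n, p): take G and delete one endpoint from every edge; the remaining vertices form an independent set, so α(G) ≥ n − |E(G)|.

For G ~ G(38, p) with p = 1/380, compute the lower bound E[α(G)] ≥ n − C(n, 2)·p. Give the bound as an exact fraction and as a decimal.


E[|E(G)|] = C(38, 2)·p = 703 · (1/380) = 37/20.
E[α(G)] ≥ n − E[|E(G)|] = 38 − 37/20 = 723/20.
Numerically: ≈ 36.150.
(This is only a lower bound; the true E[α(G)] may be larger.)

E[α(G)] ≥ 723/20 ≈ 36.150.


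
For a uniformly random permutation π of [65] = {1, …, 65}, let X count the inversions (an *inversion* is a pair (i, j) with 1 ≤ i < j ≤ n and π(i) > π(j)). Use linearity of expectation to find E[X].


Write X = Σ X_I over the C(65, 2) = 2080 pairs i < j, with X_I the indicator of one inversion.
There are 2080 indicators.
For each fixed pair i < j, the values π(i) and π(j) are two distinct elements of {1, …, 65} in uniformly random order; by symmetry P[π(i) > π(j)] = 1/2.
By linearity: E[X] = 2080 · (1/2) = C(65, 2) · (1/2) = 2080/2 = 1040 ≈ 1040.0000.

E[X] = 1040 = 1040.0000.


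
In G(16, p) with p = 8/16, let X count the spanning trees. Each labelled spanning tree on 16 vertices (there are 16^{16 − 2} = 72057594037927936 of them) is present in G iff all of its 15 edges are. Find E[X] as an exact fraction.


K_16 has 16^{16 − 2} = 72057594037927936 labelled spanning trees.
For each such spanning tree H, let X_H = 1 if all 15 edges of H are present in G. Then P[X_H = 1] = p^{15} = (1/2)^{15} = 1/32768.
Summing the indicators: E[X] = Σ_H E[X_H] = 72057594037927936 · p^{15} = 72057594037927936 · 1/32768 = 2199023255552.
Numerically: E[X] ≈ 2.2e+12.

E[X] = 72057594037927936 · (1/2)^{15} = 2199023255552 ≈ 2.2e+12.


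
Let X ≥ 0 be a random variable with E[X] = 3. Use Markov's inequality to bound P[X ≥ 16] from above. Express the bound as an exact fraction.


μ = E[X] = 3, a = 16.
Markov: P[X ≥ 16] ≤ μ/a = (3)/16 = 3/16.
Numerically: ≈ 0.188.
(Since a = 16 > μ = 3.000, the bound 3/16 is < 1 and informative.)

P[X ≥ 16] ≤ 3/16 ≈ 0.188.


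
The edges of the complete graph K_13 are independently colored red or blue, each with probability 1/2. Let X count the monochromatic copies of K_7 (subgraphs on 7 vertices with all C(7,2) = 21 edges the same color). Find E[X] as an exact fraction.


Let X = Σ_S X_S over the C(13, 7) = 1716 subsets S of size 7, where X_S = 1 if the K_7 on S is monochromatic.
For a fixed S, the K_7 on S has C(7, 2) = 21 edges. P[all 21 edges red] = (1/2)^21, and likewise for blue, so P[monochromatic] = 2·(1/2)^21 = 2^{1 − 21} = 1/1048576.
By linearity: E[X] = C(13, 7) · 2^{1 − 21} = 1716 · 1/1048576 = 429/262144.
Numerically: E[X] ≈ 0.002.

E[X] = C(13,7)·2^(1−C(7,2)) = 429/262144 ≈ 0.002.


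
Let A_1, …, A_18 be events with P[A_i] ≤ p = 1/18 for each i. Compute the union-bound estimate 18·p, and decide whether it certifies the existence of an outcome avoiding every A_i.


Union bound: P[∪_{i=1}^{18} A_i] ≤ Σ_i P[A_i] ≤ 18·p = 18·(1/18) = 1.
Numerically: 1 ≈ 1.0000.
Is 1 < 1? NO.
Since the bound 1 is ≥ 1, the union bound is uninformative here; it does NOT by itself certify existence.

18·p = 1 ≈ 1.0000; existence NOT certified by the union bound.


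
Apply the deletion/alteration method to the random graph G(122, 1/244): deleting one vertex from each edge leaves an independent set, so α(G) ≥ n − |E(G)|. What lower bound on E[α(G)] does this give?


E[|E(G)|] = C(122, 2)·p = 7381 · (1/244) = 121/4.
E[α(G)] ≥ n − E[|E(G)|] = 122 − 121/4 = 367/4.
Numerically: ≈ 91.75000.
(This is only a lower bound; the true E[α(G)] may be larger.)

E[α(G)] ≥ 367/4 ≈ 91.75000.


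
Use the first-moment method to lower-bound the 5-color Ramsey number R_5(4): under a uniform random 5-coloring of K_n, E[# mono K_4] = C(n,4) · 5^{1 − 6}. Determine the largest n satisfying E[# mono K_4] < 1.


We need C(n, 4) · 5^{1 − 6} < 1, i.e. C(n, 4) < 5^{6 − 1} = 3125.
Check values of n near the boundary:
  n = 16: C(16, 4) = 1820; 1820 < 3125? YES
  n = 17: C(17, 4) = 2380; 2380 < 3125? YES
  n = 18: C(18, 4) = 3060; 3060 < 3125? YES
  n = 19: C(19, 4) = 3876; 3876 < 3125? NO
The largest n with C(n, 4) < 3125 is n = 18 (where E[X] = 612/625 ≈ 0.9792). Hence R_5(4) > 18, i.e. R_5(4) ≥ 19.

Largest n = 18; hence R_5(4) > 18.


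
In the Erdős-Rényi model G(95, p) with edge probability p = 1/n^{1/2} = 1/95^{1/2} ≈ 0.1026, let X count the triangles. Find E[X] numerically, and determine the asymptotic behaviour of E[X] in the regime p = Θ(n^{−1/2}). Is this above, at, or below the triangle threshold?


Number of potential triangles: C(95, 3) = 138415.
Each occurs with probability p³ ≈ (0.1026)³ ≈ 1.079977e-03.
By linearity: E[X] = C(95, 3)·p³ ≈ 138415 · 1.079977e-03 ≈ 149.4850.
Since α = 1/2 < 1, p = c/n^{1/2} ≫ 1/n is above the triangle threshold p ~ 1/n. Asymptotically E[X] ~ (c³/6)·n^{3(1−α)} = (1³/6)·n^{1.5} → ∞; triangles are abundant w.h.p.

E[X] ≈ 149.4850; in regime p = Θ(1/n^{1/2}) E[X] diverges (above the triangle threshold p ~ 1/n).
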